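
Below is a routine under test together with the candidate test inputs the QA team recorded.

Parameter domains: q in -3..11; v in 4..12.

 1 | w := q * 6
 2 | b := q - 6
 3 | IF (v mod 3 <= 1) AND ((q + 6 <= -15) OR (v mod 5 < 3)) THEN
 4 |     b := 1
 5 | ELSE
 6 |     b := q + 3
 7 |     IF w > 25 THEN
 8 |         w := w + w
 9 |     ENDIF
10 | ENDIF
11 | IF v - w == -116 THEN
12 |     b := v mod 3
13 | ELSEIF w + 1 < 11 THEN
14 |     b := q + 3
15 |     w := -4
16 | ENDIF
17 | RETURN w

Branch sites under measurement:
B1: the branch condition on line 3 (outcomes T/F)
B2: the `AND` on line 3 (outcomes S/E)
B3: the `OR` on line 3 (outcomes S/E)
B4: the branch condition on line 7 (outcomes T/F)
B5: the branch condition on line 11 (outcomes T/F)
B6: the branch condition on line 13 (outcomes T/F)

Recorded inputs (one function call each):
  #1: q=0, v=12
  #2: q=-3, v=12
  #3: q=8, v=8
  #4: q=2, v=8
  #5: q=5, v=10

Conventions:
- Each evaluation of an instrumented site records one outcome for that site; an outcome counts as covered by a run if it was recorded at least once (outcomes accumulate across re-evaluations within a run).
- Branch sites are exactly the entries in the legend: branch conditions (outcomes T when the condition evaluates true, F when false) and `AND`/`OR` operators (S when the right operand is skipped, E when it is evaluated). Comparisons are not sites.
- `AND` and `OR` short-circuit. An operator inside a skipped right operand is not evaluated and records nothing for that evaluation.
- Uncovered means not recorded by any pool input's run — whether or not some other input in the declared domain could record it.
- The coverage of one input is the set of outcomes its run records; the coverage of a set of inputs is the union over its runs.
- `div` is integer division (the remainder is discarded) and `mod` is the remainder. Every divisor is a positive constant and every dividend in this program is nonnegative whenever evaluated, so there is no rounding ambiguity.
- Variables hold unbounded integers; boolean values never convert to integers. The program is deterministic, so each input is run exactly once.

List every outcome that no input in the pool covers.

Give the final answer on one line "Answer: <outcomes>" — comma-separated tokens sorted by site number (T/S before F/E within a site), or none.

input #1 (q=0, v=12): events B2->E, B3->E, B1->T, B5->F, B6->T; covers B1=T, B2=E, B3=E, B5=F, B6=T
input #2 (q=-3, v=12): events B2->E, B3->E, B1->T, B5->F, B6->T; covers B1=T, B2=E, B3=E, B5=F, B6=T
input #3 (q=8, v=8): events B2->S, B1->F, B4->T, B5->F, B6->F; covers B1=F, B2=S, B4=T, B5=F, B6=F
input #4 (q=2, v=8): events B2->S, B1->F, B4->F, B5->F, B6->F; covers B1=F, B2=S, B4=F, B5=F, B6=F
input #5 (q=5, v=10): events B2->E, B3->E, B1->T, B5->F, B6->F; covers B1=T, B2=E, B3=E, B5=F, B6=F
union over the pool: B1=T, B1=F, B2=S, B2=E, B3=E, B4=T, B4=F, B5=F, B6=T, B6=F
uncovered (2 of 12): B3=S, B5=T

Answer: B3=S, B5=T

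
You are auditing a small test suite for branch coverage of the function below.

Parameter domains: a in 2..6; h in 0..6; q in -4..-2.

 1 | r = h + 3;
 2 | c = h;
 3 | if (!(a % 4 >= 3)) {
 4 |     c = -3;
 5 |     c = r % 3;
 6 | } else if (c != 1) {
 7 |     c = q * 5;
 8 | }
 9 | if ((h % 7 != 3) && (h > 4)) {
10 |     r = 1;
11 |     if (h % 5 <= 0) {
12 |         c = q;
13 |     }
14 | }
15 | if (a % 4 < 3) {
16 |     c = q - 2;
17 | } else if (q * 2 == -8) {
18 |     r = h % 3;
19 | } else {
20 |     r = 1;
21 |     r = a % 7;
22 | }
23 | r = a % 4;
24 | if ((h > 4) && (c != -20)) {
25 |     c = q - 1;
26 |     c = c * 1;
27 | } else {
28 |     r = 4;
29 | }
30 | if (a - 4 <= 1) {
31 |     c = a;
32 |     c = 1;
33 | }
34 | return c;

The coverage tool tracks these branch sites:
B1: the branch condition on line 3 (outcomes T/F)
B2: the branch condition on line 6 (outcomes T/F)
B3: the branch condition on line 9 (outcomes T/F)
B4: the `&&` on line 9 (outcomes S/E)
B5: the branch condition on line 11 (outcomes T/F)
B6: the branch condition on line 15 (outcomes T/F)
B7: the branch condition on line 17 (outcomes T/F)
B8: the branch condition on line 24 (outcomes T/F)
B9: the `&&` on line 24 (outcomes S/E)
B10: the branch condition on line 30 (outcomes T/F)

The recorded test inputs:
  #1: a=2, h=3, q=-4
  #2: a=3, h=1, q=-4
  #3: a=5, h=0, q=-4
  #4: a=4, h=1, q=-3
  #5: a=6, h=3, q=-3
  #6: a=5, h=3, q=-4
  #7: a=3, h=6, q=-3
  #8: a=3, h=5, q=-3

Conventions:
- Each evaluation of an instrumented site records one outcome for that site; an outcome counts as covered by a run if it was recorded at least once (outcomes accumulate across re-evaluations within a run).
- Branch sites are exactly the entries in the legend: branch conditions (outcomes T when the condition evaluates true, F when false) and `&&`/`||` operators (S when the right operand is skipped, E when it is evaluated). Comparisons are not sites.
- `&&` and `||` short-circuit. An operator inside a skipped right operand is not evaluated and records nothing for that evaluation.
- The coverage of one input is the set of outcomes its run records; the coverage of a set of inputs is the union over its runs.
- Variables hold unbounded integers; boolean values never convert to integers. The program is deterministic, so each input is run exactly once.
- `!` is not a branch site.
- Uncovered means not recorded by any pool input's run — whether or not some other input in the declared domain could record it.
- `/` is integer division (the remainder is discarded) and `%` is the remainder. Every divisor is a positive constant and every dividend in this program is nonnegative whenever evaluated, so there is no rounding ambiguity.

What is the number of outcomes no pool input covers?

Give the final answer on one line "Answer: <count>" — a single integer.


input #1, a=2, h=3, q=-4: events B1->T, B4->S, B3->F, B6->T, B9->S, B8->F, B10->T; outcomes B1=T, B3=F, B4=S, B6=T, B8=F, B9=S, B10=T
input #2, a=3, h=1, q=-4: events B1->F, B2->F, B4->E, B3->F, B6->F, B7->T, B9->S, B8->F, B10->T; outcomes B1=F, B2=F, B3=F, B4=E, B6=F, B7=T, B8=F, B9=S, B10=T
input #3, a=5, h=0, q=-4: events B1->T, B4->E, B3->F, B6->T, B9->S, B8->F, B10->T; outcomes B1=T, B3=F, B4=E, B6=T, B8=F, B9=S, B10=T
input #4, a=4, h=1, q=-3: events B1->T, B4->E, B3->F, B6->T, B9->S, B8->F, B10->T; outcomes B1=T, B3=F, B4=E, B6=T, B8=F, B9=S, B10=T
input #5, a=6, h=3, q=-3: events B1->T, B4->S, B3->F, B6->T, B9->S, B8->F, B10->F; outcomes B1=T, B3=F, B4=S, B6=T, B8=F, B9=S, B10=F
input #6, a=5, h=3, q=-4: events B1->T, B4->S, B3->F, B6->T, B9->S, B8->F, B10->T; outcomes B1=T, B3=F, B4=S, B6=T, B8=F, B9=S, B10=T
input #7, a=3, h=6, q=-3: events B1->F, B2->T, B4->E, B3->T, B5->F, B6->F, B7->F, B9->E, B8->T, B10->T; outcomes B1=F, B2=T, B3=T, B4=E, B5=F, B6=F, B7=F, B8=T, B9=E, B10=T
input #8, a=3, h=5, q=-3: events B1->F, B2->T, B4->E, B3->T, B5->T, B6->F, B7->F, B9->E, B8->T, B10->T; outcomes B1=F, B2=T, B3=T, B4=E, B5=T, B6=F, B7=F, B8=T, B9=E, B10=T
union over the pool: B1=T, B1=F, B2=T, B2=F, B3=T, B3=F, B4=S, B4=E, B5=T, B5=F, B6=T, B6=F, B7=T, B7=F, B8=T, B8=F, B9=S, B9=E, B10=T, B10=F
uncovered (0 of 20): none
Answer: 0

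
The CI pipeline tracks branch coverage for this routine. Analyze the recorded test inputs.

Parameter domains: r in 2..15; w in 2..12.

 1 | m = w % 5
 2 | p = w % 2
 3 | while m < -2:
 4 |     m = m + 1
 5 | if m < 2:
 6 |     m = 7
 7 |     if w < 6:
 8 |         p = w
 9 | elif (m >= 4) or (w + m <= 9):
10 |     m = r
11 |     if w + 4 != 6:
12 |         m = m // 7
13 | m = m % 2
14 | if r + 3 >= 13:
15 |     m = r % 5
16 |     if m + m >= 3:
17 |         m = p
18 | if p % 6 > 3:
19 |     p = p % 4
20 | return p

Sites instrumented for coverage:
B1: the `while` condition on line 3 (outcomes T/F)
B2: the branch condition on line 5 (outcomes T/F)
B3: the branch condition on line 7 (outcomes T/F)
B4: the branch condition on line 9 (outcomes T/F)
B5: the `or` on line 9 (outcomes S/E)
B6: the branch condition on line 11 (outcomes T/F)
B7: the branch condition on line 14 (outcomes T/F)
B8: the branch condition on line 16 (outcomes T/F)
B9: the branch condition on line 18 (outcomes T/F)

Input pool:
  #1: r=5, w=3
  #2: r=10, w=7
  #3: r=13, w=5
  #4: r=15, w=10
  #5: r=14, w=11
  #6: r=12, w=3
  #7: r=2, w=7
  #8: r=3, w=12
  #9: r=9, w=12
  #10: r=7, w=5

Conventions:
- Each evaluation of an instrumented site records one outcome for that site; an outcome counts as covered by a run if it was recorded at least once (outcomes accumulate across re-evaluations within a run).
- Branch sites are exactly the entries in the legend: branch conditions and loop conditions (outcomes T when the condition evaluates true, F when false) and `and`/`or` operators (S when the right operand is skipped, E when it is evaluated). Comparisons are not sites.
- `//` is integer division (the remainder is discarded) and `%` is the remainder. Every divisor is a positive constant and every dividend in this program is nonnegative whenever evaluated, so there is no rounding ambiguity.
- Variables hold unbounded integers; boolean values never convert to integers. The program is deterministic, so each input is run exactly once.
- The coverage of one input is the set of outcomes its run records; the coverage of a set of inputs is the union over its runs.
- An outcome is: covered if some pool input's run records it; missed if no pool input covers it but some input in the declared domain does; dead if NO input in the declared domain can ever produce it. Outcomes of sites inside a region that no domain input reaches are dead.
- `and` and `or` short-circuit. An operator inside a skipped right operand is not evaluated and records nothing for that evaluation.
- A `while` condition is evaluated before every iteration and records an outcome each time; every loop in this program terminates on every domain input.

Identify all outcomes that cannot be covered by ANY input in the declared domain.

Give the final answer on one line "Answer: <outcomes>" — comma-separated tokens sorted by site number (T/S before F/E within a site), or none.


sweeping the full domain (154 inputs) for each outcome:
  B1=T: unreachable across the whole domain -> dead
  reachable outcomes have witnesses, e.g. B1=F (e.g. r=2, w=2), B2=T (e.g. r=2, w=5), B2=F (e.g. r=2, w=2), B3=T (e.g. r=2, w=5)
Answer: B1=T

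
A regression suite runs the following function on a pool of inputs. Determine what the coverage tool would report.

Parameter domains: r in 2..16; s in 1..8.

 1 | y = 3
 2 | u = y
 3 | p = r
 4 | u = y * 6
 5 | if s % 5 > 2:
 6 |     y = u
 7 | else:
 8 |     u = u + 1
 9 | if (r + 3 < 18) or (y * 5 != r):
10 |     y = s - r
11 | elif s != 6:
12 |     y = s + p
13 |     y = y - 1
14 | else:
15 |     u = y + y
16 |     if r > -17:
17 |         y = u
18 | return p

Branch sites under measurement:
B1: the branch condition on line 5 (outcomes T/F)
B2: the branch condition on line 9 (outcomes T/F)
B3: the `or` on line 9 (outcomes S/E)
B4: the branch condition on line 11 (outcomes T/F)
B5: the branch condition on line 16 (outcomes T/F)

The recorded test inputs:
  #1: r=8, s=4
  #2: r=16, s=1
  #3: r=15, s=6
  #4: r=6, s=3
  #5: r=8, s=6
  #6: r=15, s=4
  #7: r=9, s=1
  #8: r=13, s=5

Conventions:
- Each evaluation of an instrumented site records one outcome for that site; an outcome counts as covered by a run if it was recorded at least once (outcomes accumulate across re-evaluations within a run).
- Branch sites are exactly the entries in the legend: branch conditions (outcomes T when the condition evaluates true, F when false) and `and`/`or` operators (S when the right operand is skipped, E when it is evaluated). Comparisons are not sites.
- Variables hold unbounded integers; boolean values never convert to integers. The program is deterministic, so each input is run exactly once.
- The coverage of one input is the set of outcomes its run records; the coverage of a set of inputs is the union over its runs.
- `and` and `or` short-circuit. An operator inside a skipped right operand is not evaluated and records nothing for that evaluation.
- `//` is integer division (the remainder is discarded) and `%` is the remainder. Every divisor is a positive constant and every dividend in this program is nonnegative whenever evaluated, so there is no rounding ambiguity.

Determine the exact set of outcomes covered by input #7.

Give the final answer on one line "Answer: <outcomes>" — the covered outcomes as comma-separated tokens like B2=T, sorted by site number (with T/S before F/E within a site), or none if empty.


Running input #7 (r=9, s=1), event by event:
  B1->F, B3->S, B2->T
distinct outcomes covered: B1=F, B2=T, B3=S
Answer: B1=F, B2=T, B3=S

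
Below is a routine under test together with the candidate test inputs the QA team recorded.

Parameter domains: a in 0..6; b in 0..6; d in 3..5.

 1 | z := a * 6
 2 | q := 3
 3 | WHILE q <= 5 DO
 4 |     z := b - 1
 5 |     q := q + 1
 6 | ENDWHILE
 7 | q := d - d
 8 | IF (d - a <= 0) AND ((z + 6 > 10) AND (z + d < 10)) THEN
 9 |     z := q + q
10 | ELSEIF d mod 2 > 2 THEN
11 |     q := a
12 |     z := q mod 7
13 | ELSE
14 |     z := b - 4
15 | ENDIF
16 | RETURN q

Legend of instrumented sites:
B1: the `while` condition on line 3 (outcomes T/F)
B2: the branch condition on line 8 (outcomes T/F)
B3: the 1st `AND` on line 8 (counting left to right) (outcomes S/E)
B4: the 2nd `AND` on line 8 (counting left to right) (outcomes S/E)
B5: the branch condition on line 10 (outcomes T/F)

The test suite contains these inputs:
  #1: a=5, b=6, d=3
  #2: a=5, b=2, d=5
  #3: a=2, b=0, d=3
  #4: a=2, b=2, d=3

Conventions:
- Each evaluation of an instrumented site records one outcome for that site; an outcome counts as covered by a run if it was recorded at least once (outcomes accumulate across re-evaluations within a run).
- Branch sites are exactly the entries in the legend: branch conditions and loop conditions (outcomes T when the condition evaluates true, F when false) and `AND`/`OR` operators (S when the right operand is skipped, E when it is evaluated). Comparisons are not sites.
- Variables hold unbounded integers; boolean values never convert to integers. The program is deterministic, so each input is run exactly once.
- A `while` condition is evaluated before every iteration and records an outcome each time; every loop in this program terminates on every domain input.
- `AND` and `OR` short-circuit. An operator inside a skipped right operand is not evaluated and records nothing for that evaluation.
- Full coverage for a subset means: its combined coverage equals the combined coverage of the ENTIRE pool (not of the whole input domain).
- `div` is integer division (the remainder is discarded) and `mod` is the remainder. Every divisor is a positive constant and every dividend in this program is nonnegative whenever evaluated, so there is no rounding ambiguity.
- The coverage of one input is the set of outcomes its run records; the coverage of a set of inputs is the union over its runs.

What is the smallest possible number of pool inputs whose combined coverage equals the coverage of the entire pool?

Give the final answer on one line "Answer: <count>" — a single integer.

run #1 (a=5, b=6, d=3) runs B1->T, B1->T, B1->T, B1->F, B3->E, B4->E, B2->T; records B1=T, B1=F, B2=T, B3=E, B4=E
run #2 (a=5, b=2, d=5) runs B1->T, B1->T, B1->T, B1->F, B3->E, B4->S, B2->F, B5->F; records B1=T, B1=F, B2=F, B3=E, B4=S, B5=F
run #3 (a=2, b=0, d=3) runs B1->T, B1->T, B1->T, B1->F, B3->S, B2->F, B5->F; records B1=T, B1=F, B2=F, B3=S, B5=F
run #4 (a=2, b=2, d=3) runs B1->T, B1->T, B1->T, B1->F, B3->S, B2->F, B5->F; records B1=T, B1=F, B2=F, B3=S, B5=F
together the pool reaches 9 outcomes: B1=T, B1=F, B2=T, B2=F, B3=S, B3=E, B4=S, B4=E, B5=F
checked all size-1 subsets: none covers 9 outcomes (max 6/9)
checked all size-2 subsets: none covers 9 outcomes (max 8/9)
inputs {1, 2, 3} (size 3) cover everything; no size-3 subset with a lexicographically smaller index list covers all 9

Answer: 3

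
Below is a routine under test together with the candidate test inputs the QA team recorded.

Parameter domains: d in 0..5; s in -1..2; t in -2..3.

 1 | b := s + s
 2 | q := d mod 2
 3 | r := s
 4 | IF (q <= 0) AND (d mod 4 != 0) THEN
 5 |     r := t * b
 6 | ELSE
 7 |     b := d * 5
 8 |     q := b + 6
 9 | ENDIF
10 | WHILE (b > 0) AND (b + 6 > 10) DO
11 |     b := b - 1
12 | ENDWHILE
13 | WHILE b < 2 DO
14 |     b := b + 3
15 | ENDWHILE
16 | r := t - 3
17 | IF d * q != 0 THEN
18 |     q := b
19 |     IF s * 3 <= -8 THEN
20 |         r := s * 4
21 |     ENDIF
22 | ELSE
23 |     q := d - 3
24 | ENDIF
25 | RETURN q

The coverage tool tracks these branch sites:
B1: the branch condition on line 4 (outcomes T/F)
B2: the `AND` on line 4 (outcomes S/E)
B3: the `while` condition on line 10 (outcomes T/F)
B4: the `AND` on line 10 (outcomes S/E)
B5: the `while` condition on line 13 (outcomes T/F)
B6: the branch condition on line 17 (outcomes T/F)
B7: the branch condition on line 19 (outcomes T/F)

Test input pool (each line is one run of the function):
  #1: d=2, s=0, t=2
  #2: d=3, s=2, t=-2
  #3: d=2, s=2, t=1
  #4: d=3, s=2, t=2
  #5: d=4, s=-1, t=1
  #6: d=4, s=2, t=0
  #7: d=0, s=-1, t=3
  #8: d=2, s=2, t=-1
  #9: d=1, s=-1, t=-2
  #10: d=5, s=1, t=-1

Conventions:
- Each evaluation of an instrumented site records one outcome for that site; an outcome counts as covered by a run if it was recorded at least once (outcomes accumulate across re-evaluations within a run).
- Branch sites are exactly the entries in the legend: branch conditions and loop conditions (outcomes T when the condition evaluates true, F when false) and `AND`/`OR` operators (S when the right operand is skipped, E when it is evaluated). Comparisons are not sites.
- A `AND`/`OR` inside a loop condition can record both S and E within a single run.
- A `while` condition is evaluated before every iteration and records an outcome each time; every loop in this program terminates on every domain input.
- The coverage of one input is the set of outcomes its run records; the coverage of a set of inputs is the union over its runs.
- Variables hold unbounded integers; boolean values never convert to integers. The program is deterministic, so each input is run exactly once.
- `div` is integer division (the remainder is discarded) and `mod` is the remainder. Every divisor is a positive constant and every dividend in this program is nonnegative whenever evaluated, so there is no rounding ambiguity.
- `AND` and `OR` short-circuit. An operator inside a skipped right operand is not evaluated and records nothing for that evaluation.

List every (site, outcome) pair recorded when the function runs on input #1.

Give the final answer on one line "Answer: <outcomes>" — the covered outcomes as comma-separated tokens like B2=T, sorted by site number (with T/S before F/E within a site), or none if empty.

Event log for input #1 (d=2, s=0, t=2):
  B2->E, B1->T, B4->S, B3->F, B5->T, B5->F, B6->F
distinct outcomes covered: B1=T, B2=E, B3=F, B4=S, B5=T, B5=F, B6=F

Answer: B1=T, B2=E, B3=F, B4=S, B5=T, B5=F, B6=F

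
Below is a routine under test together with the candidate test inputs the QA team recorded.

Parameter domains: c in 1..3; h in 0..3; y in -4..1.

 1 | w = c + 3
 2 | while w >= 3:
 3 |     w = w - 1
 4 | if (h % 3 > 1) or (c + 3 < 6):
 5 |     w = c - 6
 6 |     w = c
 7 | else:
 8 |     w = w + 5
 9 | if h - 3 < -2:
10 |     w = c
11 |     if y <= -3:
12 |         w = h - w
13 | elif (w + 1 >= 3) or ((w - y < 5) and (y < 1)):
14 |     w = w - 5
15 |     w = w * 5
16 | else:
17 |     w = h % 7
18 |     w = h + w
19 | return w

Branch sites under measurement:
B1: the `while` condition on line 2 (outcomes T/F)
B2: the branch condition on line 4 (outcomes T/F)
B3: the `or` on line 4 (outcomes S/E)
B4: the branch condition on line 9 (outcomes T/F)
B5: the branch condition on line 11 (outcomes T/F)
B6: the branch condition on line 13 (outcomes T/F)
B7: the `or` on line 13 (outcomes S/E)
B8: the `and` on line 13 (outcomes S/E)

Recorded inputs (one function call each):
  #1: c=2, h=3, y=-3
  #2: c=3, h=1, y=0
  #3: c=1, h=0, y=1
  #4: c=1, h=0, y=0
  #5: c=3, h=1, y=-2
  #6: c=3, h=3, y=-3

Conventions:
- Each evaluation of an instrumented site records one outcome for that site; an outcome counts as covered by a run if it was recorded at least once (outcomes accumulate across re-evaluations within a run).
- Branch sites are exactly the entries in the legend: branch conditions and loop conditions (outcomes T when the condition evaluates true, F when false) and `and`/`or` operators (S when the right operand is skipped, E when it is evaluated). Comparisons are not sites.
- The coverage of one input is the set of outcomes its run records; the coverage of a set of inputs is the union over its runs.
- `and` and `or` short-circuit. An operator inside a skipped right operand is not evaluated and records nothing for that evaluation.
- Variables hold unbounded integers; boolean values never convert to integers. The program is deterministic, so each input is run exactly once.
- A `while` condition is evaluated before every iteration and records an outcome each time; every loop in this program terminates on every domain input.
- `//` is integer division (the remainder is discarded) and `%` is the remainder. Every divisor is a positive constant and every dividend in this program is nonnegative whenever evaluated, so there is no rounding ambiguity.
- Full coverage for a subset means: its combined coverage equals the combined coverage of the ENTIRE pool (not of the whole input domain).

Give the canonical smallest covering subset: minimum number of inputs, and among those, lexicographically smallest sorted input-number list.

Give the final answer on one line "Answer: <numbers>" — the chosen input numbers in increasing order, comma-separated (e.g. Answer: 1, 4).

run #1 (c=2, h=3, y=-3) runs B1->T, B1->T, B1->T, B1->F, B3->E, B2->T, B4->F, B7->S, B6->T; records B1=T, B1=F, B2=T, B3=E, B4=F, B6=T, B7=S
run #2 (c=3, h=1, y=0) runs B1->T, B1->T, B1->T, B1->T, B1->F, B3->E, B2->F, B4->F, B7->S, B6->T; records B1=T, B1=F, B2=F, B3=E, B4=F, B6=T, B7=S
run #3 (c=1, h=0, y=1) runs B1->T, B1->T, B1->F, B3->E, B2->T, B4->T, B5->F; records B1=T, B1=F, B2=T, B3=E, B4=T, B5=F
run #4 (c=1, h=0, y=0) runs B1->T, B1->T, B1->F, B3->E, B2->T, B4->T, B5->F; records B1=T, B1=F, B2=T, B3=E, B4=T, B5=F
run #5 (c=3, h=1, y=-2) runs B1->T, B1->T, B1->T, B1->T, B1->F, B3->E, B2->F, B4->F, B7->S, B6->T; records B1=T, B1=F, B2=F, B3=E, B4=F, B6=T, B7=S
run #6 (c=3, h=3, y=-3) runs B1->T, B1->T, B1->T, B1->T, B1->F, B3->E, B2->F, B4->F, B7->S, B6->T; records B1=T, B1=F, B2=F, B3=E, B4=F, B6=T, B7=S
pool-wide coverage (10 outcomes): B1=T, B1=F, B2=T, B2=F, B3=E, B4=T, B4=F, B5=F, B6=T, B7=S
size 1 is not enough: best union over all size-1 subsets is 7/10
inputs {2, 3} (size 2) cover everything; no size-2 subset with a lexicographically smaller index list covers all 10

Answer: 2, 3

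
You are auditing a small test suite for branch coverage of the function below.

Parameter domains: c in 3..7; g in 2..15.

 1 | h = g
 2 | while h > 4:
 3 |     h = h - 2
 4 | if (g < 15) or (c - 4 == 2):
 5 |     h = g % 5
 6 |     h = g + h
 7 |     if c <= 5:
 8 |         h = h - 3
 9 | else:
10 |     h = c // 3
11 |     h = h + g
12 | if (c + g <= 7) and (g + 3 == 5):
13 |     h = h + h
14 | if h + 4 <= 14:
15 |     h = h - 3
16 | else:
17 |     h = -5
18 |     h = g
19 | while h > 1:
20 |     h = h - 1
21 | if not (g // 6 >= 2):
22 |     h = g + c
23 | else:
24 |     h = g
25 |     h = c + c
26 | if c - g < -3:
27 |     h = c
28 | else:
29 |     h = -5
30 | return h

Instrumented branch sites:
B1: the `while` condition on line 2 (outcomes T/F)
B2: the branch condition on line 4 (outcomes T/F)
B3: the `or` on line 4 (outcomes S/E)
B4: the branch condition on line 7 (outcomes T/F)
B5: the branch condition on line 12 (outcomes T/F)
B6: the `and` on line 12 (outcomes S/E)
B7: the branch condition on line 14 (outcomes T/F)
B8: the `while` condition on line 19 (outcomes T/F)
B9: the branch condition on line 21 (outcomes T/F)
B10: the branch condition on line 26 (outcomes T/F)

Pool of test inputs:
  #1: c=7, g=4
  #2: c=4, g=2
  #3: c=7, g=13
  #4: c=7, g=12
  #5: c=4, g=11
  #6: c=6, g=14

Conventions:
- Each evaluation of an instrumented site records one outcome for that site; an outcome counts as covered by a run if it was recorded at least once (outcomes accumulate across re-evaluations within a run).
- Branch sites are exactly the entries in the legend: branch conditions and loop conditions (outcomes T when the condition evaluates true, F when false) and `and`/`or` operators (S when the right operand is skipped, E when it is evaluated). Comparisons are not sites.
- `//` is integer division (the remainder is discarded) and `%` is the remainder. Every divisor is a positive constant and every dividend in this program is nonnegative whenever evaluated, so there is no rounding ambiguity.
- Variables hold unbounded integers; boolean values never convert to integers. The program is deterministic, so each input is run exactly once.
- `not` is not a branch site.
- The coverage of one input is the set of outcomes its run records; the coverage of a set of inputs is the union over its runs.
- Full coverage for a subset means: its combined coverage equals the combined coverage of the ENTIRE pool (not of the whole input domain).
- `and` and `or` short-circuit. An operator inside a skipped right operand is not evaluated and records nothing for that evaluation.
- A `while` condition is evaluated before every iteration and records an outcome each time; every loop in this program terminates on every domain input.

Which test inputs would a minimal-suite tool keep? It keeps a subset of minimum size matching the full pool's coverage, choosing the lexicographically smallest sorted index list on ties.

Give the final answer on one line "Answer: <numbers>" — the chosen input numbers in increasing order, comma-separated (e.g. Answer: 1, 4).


input #1 (c=7, g=4): covers B1=F, B2=T, B3=S, B4=F, B5=F, B6=S, B7=T, B8=T, B8=F, B9=T, B10=F
input #2 (c=4, g=2): covers B1=F, B2=T, B3=S, B4=T, B5=T, B6=E, B7=T, B8=F, B9=T, B10=F
input #3 (c=7, g=13): covers B1=T, B1=F, B2=T, B3=S, B4=F, B5=F, B6=S, B7=F, B8=T, B8=F, B9=F, B10=T
input #4 (c=7, g=12): covers B1=T, B1=F, B2=T, B3=S, B4=F, B5=F, B6=S, B7=F, B8=T, B8=F, B9=F, B10=T
input #5 (c=4, g=11): covers B1=T, B1=F, B2=T, B3=S, B4=T, B5=F, B6=S, B7=T, B8=T, B8=F, B9=T, B10=T
input #6 (c=6, g=14): covers B1=T, B1=F, B2=T, B3=S, B4=F, B5=F, B6=S, B7=F, B8=T, B8=F, B9=F, B10=T
union over all inputs: B1=T, B1=F, B2=T, B3=S, B4=T, B4=F, B5=T, B5=F, B6=S, B6=E, B7=T, B7=F, B8=T, B8=F, B9=T, B9=F, B10=T, B10=F (18 outcomes)
checked all size-1 subsets: none covers 18 outcomes (max 12/18)
size 2: inputs {2, 3} cover all 18 outcomes, and no lexicographically smaller subset of this size does
Answer: 2, 3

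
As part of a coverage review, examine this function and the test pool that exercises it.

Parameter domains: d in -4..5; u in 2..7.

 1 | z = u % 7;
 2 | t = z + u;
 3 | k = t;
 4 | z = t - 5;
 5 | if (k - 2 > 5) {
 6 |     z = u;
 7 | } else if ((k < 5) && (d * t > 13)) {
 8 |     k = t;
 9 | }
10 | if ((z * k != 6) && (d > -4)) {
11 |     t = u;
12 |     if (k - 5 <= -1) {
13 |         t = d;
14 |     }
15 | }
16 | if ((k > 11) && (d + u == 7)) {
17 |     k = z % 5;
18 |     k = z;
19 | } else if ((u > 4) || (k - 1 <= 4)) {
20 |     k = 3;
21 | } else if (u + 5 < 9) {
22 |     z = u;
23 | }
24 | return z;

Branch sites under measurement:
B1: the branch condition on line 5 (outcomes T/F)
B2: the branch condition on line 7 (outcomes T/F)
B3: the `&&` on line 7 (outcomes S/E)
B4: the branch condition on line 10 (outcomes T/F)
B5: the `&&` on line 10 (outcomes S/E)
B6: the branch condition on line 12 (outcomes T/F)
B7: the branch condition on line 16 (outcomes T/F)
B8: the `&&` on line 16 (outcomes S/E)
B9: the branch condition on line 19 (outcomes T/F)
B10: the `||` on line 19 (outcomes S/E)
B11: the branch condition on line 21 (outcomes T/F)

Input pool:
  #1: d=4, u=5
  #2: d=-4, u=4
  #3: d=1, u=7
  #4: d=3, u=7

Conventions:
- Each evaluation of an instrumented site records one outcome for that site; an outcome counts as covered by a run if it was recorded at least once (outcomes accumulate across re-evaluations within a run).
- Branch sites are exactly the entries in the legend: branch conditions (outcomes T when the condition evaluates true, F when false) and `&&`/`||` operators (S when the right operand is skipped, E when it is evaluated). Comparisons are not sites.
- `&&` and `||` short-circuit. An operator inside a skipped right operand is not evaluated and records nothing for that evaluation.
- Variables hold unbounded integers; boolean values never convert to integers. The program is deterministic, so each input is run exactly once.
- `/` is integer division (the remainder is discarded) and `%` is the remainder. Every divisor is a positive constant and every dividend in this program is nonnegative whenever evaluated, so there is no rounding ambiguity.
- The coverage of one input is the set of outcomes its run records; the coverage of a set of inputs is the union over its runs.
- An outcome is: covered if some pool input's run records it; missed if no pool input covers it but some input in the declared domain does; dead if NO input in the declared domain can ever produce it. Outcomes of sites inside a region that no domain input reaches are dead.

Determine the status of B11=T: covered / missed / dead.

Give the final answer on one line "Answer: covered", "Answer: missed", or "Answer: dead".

no pool input records B11=T
but domain input (d=-4, u=3) does record it -> reachable, so missed

Answer: missed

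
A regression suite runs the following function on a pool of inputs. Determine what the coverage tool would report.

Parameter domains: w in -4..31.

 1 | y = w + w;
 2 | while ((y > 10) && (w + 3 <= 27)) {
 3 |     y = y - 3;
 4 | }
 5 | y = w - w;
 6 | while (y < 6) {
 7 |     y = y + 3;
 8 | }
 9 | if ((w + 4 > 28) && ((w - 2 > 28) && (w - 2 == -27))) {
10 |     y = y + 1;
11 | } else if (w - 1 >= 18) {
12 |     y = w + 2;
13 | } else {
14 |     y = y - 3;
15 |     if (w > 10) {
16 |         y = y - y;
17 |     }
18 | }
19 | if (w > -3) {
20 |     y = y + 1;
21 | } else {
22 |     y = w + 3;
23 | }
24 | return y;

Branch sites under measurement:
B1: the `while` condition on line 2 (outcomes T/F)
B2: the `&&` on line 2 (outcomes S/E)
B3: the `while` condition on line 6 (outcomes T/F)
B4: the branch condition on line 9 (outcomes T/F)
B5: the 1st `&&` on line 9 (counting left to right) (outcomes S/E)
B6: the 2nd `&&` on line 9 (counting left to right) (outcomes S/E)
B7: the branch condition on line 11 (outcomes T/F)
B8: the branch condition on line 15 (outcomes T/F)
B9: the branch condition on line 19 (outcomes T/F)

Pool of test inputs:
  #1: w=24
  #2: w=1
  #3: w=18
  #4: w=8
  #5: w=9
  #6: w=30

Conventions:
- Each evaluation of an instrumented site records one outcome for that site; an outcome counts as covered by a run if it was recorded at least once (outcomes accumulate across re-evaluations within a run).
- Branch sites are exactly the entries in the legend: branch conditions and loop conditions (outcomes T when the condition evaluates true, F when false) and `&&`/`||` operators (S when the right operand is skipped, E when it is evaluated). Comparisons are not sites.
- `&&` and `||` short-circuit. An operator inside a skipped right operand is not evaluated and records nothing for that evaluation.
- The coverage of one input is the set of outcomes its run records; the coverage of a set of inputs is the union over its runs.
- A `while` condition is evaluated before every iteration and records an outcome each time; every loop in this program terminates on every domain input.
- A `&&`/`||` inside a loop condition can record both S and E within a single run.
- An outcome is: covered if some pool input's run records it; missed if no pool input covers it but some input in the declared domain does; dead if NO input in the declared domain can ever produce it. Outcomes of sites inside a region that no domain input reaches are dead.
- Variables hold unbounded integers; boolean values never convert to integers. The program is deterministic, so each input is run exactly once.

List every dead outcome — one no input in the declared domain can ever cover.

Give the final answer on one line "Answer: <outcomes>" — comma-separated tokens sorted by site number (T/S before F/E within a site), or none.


checking every outcome against all 36 domain inputs:
  B4=T: zero occurrences over every domain input -> dead
  reachable outcomes have witnesses, e.g. B1=T (e.g. w=6), B1=F (e.g. w=-4), B2=S (e.g. w=-4), B2=E (e.g. w=6)
Answer: B4=T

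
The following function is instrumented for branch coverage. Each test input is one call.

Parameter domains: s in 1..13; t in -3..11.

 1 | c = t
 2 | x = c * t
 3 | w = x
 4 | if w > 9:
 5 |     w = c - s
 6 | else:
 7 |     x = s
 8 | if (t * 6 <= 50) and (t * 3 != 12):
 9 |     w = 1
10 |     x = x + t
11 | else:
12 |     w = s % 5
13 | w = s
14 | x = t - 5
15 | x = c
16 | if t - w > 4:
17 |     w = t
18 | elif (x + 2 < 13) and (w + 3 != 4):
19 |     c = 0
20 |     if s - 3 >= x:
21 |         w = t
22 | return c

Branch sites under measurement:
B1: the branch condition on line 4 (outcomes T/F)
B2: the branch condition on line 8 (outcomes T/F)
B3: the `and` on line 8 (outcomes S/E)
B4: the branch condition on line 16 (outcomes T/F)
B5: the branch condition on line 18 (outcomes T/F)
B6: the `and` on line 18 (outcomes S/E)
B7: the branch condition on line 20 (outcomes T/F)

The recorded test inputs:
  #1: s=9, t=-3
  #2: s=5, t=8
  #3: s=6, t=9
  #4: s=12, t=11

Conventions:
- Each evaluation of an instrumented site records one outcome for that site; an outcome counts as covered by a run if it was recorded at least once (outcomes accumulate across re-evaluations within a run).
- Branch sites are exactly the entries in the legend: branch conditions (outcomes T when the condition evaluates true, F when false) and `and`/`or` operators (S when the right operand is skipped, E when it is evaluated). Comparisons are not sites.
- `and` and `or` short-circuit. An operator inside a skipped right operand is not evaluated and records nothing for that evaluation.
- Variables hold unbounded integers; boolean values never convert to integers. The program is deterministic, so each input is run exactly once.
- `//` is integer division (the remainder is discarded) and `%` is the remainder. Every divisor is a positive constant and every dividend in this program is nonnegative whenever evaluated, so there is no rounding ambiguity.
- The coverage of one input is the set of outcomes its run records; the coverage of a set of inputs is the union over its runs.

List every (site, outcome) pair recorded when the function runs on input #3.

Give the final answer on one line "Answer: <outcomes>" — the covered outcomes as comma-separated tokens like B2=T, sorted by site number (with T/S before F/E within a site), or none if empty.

Running input #3 (s=6, t=9), event by event:
  B1->T, B3->S, B2->F, B4->F, B6->E, B5->T, B7->F
deduplicating events, the covered set is: B1=T, B2=F, B3=S, B4=F, B5=T, B6=E, B7=F

Answer: B1=T, B2=F, B3=S, B4=F, B5=T, B6=E, B7=F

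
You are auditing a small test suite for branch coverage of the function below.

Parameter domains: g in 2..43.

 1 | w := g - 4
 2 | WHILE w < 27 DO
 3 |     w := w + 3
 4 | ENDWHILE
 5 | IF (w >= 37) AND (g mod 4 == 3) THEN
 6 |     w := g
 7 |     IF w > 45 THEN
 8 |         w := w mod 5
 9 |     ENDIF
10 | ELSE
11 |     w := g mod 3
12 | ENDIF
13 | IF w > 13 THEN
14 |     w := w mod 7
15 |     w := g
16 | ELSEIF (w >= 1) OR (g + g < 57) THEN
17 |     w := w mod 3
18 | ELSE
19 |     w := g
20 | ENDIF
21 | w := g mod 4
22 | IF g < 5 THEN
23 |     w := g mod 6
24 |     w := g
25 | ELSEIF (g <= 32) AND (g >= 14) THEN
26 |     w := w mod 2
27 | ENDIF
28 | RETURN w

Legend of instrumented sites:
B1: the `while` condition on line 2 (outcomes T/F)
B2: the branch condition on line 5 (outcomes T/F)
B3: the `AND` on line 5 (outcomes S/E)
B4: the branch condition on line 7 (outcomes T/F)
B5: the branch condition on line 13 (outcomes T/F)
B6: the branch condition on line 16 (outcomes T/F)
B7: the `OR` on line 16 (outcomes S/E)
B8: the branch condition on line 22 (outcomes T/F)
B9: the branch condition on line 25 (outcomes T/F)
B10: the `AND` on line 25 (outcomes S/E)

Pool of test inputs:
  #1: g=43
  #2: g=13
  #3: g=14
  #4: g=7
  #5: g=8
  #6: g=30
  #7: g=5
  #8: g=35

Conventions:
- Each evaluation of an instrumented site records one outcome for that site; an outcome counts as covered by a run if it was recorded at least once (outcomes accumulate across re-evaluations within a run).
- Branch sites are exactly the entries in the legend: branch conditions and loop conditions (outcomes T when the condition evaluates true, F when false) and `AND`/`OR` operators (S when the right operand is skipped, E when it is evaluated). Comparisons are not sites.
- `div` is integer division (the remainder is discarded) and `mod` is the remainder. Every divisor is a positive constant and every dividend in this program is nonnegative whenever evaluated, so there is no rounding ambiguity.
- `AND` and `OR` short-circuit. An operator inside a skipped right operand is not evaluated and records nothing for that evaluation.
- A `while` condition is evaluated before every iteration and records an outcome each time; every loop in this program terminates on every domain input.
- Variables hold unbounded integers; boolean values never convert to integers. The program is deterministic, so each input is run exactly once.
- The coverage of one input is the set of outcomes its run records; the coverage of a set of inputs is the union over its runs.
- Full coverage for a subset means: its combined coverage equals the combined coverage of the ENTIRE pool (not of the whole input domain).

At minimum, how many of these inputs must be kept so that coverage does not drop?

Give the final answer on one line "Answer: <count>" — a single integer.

input #1, g=43: events B1->F, B3->E, B2->T, B4->F, B5->T, B8->F, B10->S, B9->F; outcomes B1=F, B2=T, B3=E, B4=F, B5=T, B8=F, B9=F, B10=S
input #2, g=13: events B1->T, B1->T, B1->T, B1->T, B1->T, B1->T, B1->F, B3->S, B2->F, B5->F, B7->S, B6->T, B8->F, B10->E, ...; outcomes B1=T, B1=F, B2=F, B3=S, B5=F, B6=T, B7=S, B8=F, B9=F, B10=E
input #3, g=14: events B1->T, B1->T, B1->T, B1->T, B1->T, B1->T, B1->F, B3->S, B2->F, B5->F, B7->S, B6->T, B8->F, B10->E, ...; outcomes B1=T, B1=F, B2=F, B3=S, B5=F, B6=T, B7=S, B8=F, B9=T, B10=E
input #4, g=7: events B1->T, B1->T, B1->T, B1->T, B1->T, B1->T, B1->T, B1->T, B1->F, B3->S, B2->F, B5->F, B7->S, B6->T, ...; outcomes B1=T, B1=F, B2=F, B3=S, B5=F, B6=T, B7=S, B8=F, B9=F, B10=E
input #5, g=8: events B1->T, B1->T, B1->T, B1->T, B1->T, B1->T, B1->T, B1->T, B1->F, B3->S, B2->F, B5->F, B7->S, B6->T, ...; outcomes B1=T, B1=F, B2=F, B3=S, B5=F, B6=T, B7=S, B8=F, B9=F, B10=E
input #6, g=30: events B1->T, B1->F, B3->S, B2->F, B5->F, B7->E, B6->F, B8->F, B10->E, B9->T; outcomes B1=T, B1=F, B2=F, B3=S, B5=F, B6=F, B7=E, B8=F, B9=T, B10=E
input #7, g=5: events B1->T, B1->T, B1->T, B1->T, B1->T, B1->T, B1->T, B1->T, B1->T, B1->F, B3->S, B2->F, B5->F, B7->S, ...; outcomes B1=T, B1=F, B2=F, B3=S, B5=F, B6=T, B7=S, B8=F, B9=F, B10=E
input #8, g=35: events B1->F, B3->S, B2->F, B5->F, B7->S, B6->T, B8->F, B10->S, B9->F; outcomes B1=F, B2=F, B3=S, B5=F, B6=T, B7=S, B8=F, B9=F, B10=S
union over all inputs: B1=T, B1=F, B2=T, B2=F, B3=S, B3=E, B4=F, B5=T, B5=F, B6=T, B6=F, B7=S, B7=E, B8=F, B9=T, B9=F, B10=S, B10=E (18 outcomes)
size 1 is not enough: best union over all size-1 subsets is 10/18
size 2 is not enough: best union over all size-2 subsets is 16/18
size 3: inputs {1, 2, 6} cover all 18 outcomes, and no lexicographically smaller subset of this size does

Answer: 3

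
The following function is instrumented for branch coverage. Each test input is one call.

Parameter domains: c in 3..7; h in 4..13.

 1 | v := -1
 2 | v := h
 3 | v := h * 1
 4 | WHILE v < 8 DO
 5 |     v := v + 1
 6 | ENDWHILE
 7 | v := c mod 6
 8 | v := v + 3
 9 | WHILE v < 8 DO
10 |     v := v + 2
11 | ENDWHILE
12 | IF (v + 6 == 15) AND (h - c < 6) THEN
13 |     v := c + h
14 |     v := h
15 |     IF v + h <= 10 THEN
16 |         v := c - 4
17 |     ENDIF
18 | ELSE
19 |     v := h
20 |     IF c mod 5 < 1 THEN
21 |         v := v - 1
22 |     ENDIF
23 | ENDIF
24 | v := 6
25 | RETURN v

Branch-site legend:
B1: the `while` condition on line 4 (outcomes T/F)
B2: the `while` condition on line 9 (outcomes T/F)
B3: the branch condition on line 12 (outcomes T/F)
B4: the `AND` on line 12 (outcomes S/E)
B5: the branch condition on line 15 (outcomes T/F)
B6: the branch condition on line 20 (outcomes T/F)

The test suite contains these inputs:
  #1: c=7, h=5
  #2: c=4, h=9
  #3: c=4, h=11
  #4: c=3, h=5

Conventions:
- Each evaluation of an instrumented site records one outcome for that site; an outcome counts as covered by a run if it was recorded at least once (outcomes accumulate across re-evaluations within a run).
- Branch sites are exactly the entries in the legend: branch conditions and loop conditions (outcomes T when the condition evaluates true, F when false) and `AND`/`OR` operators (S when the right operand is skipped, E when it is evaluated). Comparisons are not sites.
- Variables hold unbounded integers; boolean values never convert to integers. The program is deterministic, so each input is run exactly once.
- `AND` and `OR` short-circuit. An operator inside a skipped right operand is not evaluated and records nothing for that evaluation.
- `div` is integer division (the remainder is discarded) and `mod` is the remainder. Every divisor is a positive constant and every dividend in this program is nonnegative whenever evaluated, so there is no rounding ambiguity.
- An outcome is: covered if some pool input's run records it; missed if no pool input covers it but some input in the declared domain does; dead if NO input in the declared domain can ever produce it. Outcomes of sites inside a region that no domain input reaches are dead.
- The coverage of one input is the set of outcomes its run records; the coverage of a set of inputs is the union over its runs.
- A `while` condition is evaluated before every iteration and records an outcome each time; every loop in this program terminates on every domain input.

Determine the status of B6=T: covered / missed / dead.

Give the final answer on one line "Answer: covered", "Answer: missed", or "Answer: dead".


no pool input records B6=T
but domain input (c=5, h=4) does record it -> reachable, so missed
Answer: missed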